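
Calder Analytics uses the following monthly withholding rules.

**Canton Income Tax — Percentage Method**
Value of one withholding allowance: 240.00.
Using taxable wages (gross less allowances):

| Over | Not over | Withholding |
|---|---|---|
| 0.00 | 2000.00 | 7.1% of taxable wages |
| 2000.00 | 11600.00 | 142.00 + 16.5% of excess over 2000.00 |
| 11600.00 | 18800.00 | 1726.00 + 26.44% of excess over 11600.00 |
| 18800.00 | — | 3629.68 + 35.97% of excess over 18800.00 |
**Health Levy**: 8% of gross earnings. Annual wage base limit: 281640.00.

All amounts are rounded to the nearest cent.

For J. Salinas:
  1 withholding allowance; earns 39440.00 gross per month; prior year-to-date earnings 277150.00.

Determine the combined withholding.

11326.76

Canton Income Tax: taxable = 39440.00 − 1×240.00 = 39200.00
  3629.68 + 35.97% × (39200.00 − 18800.00) = 3629.68 + 35.97% × 20400.00 = 10967.56
Health Levy: cap 281640.00 − YTD 277150.00 = 4490.00 subject; 8% × 4490.00 = 359.20
Total: 10967.56 + 359.20 = 11326.76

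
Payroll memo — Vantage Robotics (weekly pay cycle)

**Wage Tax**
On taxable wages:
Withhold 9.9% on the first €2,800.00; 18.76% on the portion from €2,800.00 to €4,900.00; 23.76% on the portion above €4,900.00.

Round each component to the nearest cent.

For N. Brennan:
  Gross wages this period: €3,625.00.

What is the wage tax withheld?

€431.97

Wage Tax: taxable = €3,625.00
  €277.20 + 18.76% × (€3,625.00 − €2,800.00) = €277.20 + 18.76% × €825.00 = €431.97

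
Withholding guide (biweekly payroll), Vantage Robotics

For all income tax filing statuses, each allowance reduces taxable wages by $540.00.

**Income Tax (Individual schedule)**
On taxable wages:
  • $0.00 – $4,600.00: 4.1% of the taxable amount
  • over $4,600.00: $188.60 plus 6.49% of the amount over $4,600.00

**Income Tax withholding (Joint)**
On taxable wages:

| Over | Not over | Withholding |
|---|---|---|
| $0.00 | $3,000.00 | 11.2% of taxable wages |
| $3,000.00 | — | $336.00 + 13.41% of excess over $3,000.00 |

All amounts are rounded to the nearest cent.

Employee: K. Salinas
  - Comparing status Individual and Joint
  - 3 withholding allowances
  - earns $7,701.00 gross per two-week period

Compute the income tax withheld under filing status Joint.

$749.16

Income Tax (Joint): taxable = $7,701.00 − 3×$540.00 = $6,081.00
  $336.00 + 13.41% × ($6,081.00 − $3,000.00) = $336.00 + 13.41% × $3,081.00 = $749.16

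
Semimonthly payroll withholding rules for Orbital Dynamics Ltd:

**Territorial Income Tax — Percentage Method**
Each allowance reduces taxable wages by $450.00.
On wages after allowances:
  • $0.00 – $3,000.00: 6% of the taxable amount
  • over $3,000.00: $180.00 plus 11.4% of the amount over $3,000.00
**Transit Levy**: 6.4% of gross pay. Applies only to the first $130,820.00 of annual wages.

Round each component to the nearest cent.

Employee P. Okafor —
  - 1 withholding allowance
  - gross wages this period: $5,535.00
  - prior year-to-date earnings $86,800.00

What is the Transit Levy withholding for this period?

$354.24

Transit Levy: 6.4% × $5,535.00 = $354.24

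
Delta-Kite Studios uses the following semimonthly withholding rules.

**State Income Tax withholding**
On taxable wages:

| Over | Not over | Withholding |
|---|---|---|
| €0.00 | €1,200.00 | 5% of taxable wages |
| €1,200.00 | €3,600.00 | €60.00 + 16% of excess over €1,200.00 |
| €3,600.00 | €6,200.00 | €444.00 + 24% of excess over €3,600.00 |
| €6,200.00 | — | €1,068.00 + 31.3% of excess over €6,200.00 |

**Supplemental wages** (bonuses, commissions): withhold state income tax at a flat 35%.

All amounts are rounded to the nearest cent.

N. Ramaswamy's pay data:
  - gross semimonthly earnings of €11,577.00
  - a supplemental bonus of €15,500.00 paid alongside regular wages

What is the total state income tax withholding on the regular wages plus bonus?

State Income Tax: taxable = €11,577.00
  €1,068.00 + 31.3% × (€11,577.00 − €6,200.00) = €1,068.00 + 31.3% × €5,377.00 = €2,751.00
Supplemental (35% flat on bonus): 35% × €15,500.00 = €5,425.00
Total state income tax: €2,751.00 + €5,425.00 = €8,176.00

€8,176.00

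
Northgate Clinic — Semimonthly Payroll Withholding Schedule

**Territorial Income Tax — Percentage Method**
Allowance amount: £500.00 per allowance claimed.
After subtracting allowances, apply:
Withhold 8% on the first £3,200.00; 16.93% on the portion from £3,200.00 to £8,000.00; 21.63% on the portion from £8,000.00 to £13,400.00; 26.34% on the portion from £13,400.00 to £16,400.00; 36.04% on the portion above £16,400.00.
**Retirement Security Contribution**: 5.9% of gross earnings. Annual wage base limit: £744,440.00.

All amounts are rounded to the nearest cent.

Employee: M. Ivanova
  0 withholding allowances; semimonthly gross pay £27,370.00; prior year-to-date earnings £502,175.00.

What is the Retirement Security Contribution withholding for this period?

Retirement Security Contribution: 5.9% × £27,370.00 = £1,614.83

£1,614.83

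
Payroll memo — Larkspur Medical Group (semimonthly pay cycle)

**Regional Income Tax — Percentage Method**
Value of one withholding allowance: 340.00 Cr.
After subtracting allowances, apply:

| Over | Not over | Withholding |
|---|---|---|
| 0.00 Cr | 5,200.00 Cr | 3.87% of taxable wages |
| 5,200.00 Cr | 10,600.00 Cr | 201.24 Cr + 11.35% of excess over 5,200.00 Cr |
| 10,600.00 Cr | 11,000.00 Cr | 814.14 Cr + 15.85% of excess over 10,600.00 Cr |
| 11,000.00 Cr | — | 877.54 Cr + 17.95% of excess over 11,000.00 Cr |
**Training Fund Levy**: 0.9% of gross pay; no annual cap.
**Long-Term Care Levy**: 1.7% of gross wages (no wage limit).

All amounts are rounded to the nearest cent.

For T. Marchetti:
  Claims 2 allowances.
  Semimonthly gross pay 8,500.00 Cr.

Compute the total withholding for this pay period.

Regional Income Tax: taxable = 8,500.00 Cr − 2×340.00 Cr = 7,820.00 Cr
  201.24 Cr + 11.35% × (7,820.00 Cr − 5,200.00 Cr) = 201.24 Cr + 11.35% × 2,620.00 Cr = 498.61 Cr
Training Fund Levy: 0.9% × 8,500.00 Cr = 76.50 Cr
Long-Term Care Levy: 1.7% × 8,500.00 Cr = 144.50 Cr
Total: 498.61 Cr + 76.50 Cr + 144.50 Cr = 719.61 Cr

719.61 Cr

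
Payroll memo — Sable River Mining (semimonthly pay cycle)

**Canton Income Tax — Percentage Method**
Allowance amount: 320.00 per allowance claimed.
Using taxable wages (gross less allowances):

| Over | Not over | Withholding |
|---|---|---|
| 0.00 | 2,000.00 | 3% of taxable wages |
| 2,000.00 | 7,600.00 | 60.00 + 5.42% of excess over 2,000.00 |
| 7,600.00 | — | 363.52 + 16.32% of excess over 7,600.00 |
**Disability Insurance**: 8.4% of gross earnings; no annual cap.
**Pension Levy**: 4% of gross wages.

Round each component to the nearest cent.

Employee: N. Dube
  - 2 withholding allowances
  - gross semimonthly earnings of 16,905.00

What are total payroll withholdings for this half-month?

3,873.87

Canton Income Tax: taxable = 16,905.00 − 2×320.00 = 16,265.00
  363.52 + 16.32% × (16,265.00 − 7,600.00) = 363.52 + 16.32% × 8,665.00 = 1,777.65
Disability Insurance: 8.4% × 16,905.00 = 1,420.02
Pension Levy: 4% × 16,905.00 = 676.20
Total: 1,777.65 + 1,420.02 + 676.20 = 3,873.87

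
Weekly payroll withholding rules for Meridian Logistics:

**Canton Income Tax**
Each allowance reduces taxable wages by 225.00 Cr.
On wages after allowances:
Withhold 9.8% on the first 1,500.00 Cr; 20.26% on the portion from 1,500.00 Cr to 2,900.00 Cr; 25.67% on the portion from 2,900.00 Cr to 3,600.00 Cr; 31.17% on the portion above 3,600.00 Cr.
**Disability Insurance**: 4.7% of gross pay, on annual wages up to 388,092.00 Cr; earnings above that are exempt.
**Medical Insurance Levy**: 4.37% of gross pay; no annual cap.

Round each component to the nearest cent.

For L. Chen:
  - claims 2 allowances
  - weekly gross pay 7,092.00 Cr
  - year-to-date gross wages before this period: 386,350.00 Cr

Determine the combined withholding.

1,950.31 Cr

Canton Income Tax: taxable = 7,092.00 Cr − 2×225.00 Cr = 6,642.00 Cr
  610.33 Cr + 31.17% × (6,642.00 Cr − 3,600.00 Cr) = 610.33 Cr + 31.17% × 3,042.00 Cr = 1,558.52 Cr
Disability Insurance: cap 388,092.00 Cr − YTD 386,350.00 Cr = 1,742.00 Cr subject; 4.7% × 1,742.00 Cr = 81.87 Cr
Medical Insurance Levy: 4.37% × 7,092.00 Cr = 309.92 Cr
Total: 1,558.52 Cr + 81.87 Cr + 309.92 Cr = 1,950.31 Cr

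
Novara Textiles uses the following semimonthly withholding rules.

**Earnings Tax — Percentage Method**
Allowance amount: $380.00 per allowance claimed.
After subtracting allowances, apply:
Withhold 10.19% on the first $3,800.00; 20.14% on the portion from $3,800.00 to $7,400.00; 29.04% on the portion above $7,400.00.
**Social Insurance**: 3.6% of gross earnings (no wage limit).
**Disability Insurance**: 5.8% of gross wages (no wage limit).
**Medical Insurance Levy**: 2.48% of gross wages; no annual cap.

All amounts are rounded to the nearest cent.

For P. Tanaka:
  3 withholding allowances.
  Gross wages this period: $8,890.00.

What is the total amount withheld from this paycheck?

Earnings Tax: taxable = $8,890.00 − 3×$380.00 = $7,750.00
  $1,112.26 + 29.04% × ($7,750.00 − $7,400.00) = $1,112.26 + 29.04% × $350.00 = $1,213.90
Social Insurance: 3.6% × $8,890.00 = $320.04
Disability Insurance: 5.8% × $8,890.00 = $515.62
Medical Insurance Levy: 2.48% × $8,890.00 = $220.47
Total: $1,213.90 + $320.04 + $515.62 + $220.47 = $2,270.03

$2,270.03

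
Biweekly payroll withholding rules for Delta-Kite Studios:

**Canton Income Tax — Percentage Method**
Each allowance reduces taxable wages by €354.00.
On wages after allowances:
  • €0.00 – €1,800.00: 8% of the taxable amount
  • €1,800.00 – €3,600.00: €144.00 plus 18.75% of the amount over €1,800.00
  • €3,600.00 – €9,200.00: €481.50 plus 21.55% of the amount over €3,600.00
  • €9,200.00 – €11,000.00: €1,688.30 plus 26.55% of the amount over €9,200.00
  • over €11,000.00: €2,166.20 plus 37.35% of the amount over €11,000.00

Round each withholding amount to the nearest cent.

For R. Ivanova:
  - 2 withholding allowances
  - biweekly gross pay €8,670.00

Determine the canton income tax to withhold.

€1,421.51

Canton Income Tax: taxable = €8,670.00 − 2×€354.00 = €7,962.00
  €481.50 + 21.55% × (€7,962.00 − €3,600.00) = €481.50 + 21.55% × €4,362.00 = €1,421.51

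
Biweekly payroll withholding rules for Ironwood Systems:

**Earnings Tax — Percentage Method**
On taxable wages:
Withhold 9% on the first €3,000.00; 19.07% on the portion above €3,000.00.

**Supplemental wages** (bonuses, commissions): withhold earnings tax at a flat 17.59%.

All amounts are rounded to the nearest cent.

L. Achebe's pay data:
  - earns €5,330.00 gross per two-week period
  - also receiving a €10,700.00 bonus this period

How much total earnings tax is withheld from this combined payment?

Earnings Tax: taxable = €5,330.00
  €270.00 + 19.07% × (€5,330.00 − €3,000.00) = €270.00 + 19.07% × €2,330.00 = €714.33
Supplemental (17.59% flat on bonus): 17.59% × €10,700.00 = €1,882.13
Total earnings tax: €714.33 + €1,882.13 = €2,596.46

€2,596.46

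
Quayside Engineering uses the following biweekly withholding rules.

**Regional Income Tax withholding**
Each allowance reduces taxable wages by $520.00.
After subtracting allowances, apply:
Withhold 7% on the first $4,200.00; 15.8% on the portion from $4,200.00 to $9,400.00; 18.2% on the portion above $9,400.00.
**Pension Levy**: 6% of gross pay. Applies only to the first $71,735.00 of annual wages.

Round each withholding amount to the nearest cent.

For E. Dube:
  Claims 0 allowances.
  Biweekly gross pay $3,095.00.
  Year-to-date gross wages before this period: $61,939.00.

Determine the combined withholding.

Regional Income Tax: taxable = $3,095.00
  7% × $3,095.00 = $216.65
Pension Levy: 6% × $3,095.00 = $185.70
Total: $216.65 + $185.70 = $402.35

$402.35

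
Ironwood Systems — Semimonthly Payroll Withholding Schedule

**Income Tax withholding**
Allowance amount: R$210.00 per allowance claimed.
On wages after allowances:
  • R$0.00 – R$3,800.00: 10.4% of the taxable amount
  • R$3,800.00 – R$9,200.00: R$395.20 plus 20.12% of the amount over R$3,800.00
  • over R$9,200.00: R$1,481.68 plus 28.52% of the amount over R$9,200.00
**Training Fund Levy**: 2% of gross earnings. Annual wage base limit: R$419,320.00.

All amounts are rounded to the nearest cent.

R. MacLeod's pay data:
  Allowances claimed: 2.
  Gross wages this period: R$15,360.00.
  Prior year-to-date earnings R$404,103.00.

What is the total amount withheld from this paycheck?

Income Tax: taxable = R$15,360.00 − 2×R$210.00 = R$14,940.00
  R$1,481.68 + 28.52% × (R$14,940.00 − R$9,200.00) = R$1,481.68 + 28.52% × R$5,740.00 = R$3,118.73
Training Fund Levy: cap R$419,320.00 − YTD R$404,103.00 = R$15,217.00 subject; 2% × R$15,217.00 = R$304.34
Total: R$3,118.73 + R$304.34 = R$3,423.07

R$3,423.07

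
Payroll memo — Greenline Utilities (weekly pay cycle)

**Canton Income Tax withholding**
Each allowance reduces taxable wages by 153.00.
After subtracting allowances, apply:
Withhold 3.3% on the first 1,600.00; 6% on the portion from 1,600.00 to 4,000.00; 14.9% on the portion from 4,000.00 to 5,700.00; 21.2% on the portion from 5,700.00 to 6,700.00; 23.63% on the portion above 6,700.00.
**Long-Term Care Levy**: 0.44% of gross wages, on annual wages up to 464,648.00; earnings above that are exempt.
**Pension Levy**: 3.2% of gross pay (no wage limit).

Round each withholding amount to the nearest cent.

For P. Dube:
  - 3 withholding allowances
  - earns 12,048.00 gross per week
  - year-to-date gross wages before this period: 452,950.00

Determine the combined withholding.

2,254.38

Canton Income Tax: taxable = 12,048.00 − 3×153.00 = 11,589.00
  662.10 + 23.63% × (11,589.00 − 6,700.00) = 662.10 + 23.63% × 4,889.00 = 1,817.37
Long-Term Care Levy: cap 464,648.00 − YTD 452,950.00 = 11,698.00 subject; 0.44% × 11,698.00 = 51.47
Pension Levy: 3.2% × 12,048.00 = 385.54
Total: 1,817.37 + 51.47 + 385.54 = 2,254.38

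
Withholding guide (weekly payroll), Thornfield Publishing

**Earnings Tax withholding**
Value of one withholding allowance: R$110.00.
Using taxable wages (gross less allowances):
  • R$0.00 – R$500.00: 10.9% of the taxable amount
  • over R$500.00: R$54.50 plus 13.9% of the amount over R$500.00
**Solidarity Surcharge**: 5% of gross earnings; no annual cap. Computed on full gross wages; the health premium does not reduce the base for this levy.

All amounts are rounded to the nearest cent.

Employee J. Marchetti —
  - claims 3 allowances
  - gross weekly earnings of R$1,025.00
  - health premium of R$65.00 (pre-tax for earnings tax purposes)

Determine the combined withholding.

Earnings Tax: taxable = R$1,025.00 − R$65.00 − 3×R$110.00 = R$630.00
  R$54.50 + 13.9% × (R$630.00 − R$500.00) = R$54.50 + 13.9% × R$130.00 = R$72.57
Solidarity Surcharge: 5% × R$1,025.00 = R$51.25
Total: R$72.57 + R$51.25 = R$123.82

R$123.82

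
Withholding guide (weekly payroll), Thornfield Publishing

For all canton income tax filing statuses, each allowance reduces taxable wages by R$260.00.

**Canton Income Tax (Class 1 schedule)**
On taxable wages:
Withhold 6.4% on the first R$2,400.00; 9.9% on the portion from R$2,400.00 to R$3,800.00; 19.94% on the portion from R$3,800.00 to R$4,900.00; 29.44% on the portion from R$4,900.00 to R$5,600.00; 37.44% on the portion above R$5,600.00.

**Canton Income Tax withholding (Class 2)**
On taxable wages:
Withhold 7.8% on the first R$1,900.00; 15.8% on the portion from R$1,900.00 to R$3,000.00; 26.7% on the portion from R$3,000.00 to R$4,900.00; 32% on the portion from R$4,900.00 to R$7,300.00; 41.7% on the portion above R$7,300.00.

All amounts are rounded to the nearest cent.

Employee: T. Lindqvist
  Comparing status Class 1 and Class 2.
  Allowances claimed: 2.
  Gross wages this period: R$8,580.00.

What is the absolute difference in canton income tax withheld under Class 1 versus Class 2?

Canton Income Tax (Class 1): taxable = R$8,580.00 − 2×R$260.00 = R$8,060.00
  R$717.62 + 37.44% × (R$8,060.00 − R$5,600.00) = R$717.62 + 37.44% × R$2,460.00 = R$1,638.64
Canton Income Tax (Class 2): taxable = R$8,580.00 − 2×R$260.00 = R$8,060.00
  R$1,597.30 + 41.7% × (R$8,060.00 − R$7,300.00) = R$1,597.30 + 41.7% × R$760.00 = R$1,914.22
Difference: |R$1,638.64 − R$1,914.22| = R$275.58 (higher under Class 2)

R$275.58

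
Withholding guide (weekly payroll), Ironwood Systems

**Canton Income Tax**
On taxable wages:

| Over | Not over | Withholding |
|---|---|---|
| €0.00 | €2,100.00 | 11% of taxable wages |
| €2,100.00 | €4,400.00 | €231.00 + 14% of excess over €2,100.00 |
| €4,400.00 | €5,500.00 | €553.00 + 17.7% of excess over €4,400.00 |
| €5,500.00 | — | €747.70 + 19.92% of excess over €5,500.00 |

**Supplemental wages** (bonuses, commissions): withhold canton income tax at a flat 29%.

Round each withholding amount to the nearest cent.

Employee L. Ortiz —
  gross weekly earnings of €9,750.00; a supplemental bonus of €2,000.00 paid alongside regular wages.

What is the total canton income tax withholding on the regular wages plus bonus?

€2,174.30

Canton Income Tax: taxable = €9,750.00
  €747.70 + 19.92% × (€9,750.00 − €5,500.00) = €747.70 + 19.92% × €4,250.00 = €1,594.30
Supplemental (29% flat on bonus): 29% × €2,000.00 = €580.00
Total canton income tax: €1,594.30 + €580.00 = €2,174.30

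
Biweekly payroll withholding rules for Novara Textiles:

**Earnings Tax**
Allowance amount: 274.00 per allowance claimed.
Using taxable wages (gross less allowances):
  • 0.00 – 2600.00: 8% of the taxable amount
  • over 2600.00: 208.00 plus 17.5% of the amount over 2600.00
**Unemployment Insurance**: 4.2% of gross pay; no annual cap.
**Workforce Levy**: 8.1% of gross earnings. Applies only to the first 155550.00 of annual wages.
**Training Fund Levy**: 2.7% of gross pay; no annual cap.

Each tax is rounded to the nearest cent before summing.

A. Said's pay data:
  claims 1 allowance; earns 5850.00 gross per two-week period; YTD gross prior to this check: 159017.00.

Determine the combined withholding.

1132.45

Earnings Tax: taxable = 5850.00 − 1×274.00 = 5576.00
  208.00 + 17.5% × (5576.00 − 2600.00) = 208.00 + 17.5% × 2976.00 = 728.80
Unemployment Insurance: 4.2% × 5850.00 = 245.70
Workforce Levy: YTD 159017.00 ≥ cap 155550.00 → 0.00
Training Fund Levy: 2.7% × 5850.00 = 157.95
Total: 728.80 + 245.70 + 0.00 + 157.95 = 1132.45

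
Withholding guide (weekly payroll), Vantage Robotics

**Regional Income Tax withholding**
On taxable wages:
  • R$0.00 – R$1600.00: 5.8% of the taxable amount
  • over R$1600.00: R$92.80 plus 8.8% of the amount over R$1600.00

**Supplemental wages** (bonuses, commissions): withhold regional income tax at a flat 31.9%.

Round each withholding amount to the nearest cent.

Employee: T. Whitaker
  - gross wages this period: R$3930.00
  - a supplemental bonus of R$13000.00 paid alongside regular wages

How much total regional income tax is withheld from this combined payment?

Regional Income Tax: taxable = R$3930.00
  R$92.80 + 8.8% × (R$3930.00 − R$1600.00) = R$92.80 + 8.8% × R$2330.00 = R$297.84
Supplemental (31.9% flat on bonus): 31.9% × R$13000.00 = R$4147.00
Total regional income tax: R$297.84 + R$4147.00 = R$4444.84

R$4444.84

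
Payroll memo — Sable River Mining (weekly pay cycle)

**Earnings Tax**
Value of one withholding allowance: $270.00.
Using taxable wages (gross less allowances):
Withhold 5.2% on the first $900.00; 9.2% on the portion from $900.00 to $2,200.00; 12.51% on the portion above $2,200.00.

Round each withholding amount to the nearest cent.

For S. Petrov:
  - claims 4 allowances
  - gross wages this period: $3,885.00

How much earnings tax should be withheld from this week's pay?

Earnings Tax: taxable = $3,885.00 − 4×$270.00 = $2,805.00
  $166.40 + 12.51% × ($2,805.00 − $2,200.00) = $166.40 + 12.51% × $605.00 = $242.09

$242.09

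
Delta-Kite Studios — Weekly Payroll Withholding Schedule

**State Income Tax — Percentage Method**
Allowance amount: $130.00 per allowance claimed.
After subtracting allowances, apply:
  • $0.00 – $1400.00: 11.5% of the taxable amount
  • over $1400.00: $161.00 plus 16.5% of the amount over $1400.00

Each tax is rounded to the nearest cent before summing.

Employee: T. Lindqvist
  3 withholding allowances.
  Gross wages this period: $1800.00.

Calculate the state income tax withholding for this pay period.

$162.65

State Income Tax: taxable = $1800.00 − 3×$130.00 = $1410.00
  $161.00 + 16.5% × ($1410.00 − $1400.00) = $161.00 + 16.5% × $10.00 = $162.65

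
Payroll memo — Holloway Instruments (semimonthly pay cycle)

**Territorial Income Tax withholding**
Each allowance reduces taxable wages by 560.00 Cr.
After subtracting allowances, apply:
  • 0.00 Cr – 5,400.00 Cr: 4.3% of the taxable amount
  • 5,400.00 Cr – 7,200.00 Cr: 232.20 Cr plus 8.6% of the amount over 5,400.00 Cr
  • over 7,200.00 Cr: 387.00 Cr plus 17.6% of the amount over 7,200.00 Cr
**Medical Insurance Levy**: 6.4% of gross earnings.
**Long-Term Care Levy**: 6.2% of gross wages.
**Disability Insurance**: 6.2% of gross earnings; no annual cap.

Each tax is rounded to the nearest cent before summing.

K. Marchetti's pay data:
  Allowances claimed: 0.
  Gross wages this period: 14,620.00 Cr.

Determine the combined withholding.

4,441.48 Cr

Territorial Income Tax: taxable = 14,620.00 Cr
  387.00 Cr + 17.6% × (14,620.00 Cr − 7,200.00 Cr) = 387.00 Cr + 17.6% × 7,420.00 Cr = 1,692.92 Cr
Medical Insurance Levy: 6.4% × 14,620.00 Cr = 935.68 Cr
Long-Term Care Levy: 6.2% × 14,620.00 Cr = 906.44 Cr
Disability Insurance: 6.2% × 14,620.00 Cr = 906.44 Cr
Total: 1,692.92 Cr + 935.68 Cr + 906.44 Cr + 906.44 Cr = 4,441.48 Cr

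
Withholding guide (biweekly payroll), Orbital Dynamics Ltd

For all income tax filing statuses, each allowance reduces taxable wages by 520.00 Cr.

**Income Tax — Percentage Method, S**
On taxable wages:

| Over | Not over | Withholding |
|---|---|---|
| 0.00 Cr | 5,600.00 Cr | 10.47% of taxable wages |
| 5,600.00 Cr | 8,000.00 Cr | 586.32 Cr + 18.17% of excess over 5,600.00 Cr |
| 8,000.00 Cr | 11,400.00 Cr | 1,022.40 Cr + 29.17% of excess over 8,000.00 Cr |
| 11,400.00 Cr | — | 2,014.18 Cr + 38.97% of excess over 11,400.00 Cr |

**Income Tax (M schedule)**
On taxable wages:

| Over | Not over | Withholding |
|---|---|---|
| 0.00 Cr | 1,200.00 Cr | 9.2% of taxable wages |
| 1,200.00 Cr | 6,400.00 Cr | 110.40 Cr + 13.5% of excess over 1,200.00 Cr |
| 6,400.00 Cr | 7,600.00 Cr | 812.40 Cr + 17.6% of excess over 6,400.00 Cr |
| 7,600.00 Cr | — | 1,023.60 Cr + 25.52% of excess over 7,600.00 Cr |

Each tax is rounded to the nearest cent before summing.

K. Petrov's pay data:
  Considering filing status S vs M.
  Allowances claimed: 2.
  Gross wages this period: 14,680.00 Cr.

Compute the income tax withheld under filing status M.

Income Tax (M): taxable = 14,680.00 Cr − 2×520.00 Cr = 13,640.00 Cr
  1,023.60 Cr + 25.52% × (13,640.00 Cr − 7,600.00 Cr) = 1,023.60 Cr + 25.52% × 6,040.00 Cr = 2,565.01 Cr

2,565.01 Cr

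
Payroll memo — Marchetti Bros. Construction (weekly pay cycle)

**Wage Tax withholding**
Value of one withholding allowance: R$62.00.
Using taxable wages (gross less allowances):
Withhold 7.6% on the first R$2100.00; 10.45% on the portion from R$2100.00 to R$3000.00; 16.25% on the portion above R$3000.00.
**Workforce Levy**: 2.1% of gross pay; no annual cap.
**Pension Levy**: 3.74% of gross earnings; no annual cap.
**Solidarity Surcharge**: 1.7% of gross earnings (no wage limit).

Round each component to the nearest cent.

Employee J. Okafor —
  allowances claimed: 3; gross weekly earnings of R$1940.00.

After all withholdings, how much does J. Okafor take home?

R$1660.42

Wage Tax: taxable = R$1940.00 − 3×R$62.00 = R$1754.00
  7.6% × R$1754.00 = R$133.30
Workforce Levy: 2.1% × R$1940.00 = R$40.74
Pension Levy: 3.74% × R$1940.00 = R$72.56
Solidarity Surcharge: 1.7% × R$1940.00 = R$32.98
Total withheld: R$133.30 + R$40.74 + R$72.56 + R$32.98 = R$279.58
Net pay: R$1940.00 − R$279.58 = R$1660.42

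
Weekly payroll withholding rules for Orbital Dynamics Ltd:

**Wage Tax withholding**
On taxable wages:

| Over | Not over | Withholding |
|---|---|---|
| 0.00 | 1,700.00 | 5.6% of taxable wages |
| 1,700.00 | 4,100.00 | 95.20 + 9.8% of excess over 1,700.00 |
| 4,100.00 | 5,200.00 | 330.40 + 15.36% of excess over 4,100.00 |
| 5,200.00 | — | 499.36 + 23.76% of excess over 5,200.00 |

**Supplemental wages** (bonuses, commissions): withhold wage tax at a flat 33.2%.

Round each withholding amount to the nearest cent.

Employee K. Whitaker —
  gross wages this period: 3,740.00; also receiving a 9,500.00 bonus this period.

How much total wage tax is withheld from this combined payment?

Wage Tax: taxable = 3,740.00
  95.20 + 9.8% × (3,740.00 − 1,700.00) = 95.20 + 9.8% × 2,040.00 = 295.12
Supplemental (33.2% flat on bonus): 33.2% × 9,500.00 = 3,154.00
Total wage tax: 295.12 + 3,154.00 = 3,449.12

3,449.12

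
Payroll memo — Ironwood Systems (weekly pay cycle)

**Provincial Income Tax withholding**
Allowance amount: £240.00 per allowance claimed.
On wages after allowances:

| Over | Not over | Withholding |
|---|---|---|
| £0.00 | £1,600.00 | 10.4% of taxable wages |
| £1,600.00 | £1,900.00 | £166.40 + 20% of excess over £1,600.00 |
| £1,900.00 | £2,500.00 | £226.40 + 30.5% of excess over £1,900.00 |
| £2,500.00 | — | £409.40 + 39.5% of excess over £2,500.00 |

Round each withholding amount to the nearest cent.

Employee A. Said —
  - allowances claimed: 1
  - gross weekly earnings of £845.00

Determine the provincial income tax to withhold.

£62.92

Provincial Income Tax: taxable = £845.00 − 1×£240.00 = £605.00
  10.4% × £605.00 = £62.92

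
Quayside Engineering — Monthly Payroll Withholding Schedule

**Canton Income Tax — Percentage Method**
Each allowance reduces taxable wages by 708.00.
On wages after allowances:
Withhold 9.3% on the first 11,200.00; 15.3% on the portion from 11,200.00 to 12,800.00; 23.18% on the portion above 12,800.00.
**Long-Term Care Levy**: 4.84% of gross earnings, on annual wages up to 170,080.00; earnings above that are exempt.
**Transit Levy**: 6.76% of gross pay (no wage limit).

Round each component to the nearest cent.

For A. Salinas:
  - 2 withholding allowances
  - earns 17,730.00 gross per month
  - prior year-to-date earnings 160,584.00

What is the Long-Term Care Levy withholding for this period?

459.61

Long-Term Care Levy: cap 170,080.00 − YTD 160,584.00 = 9,496.00 subject; 4.84% × 9,496.00 = 459.61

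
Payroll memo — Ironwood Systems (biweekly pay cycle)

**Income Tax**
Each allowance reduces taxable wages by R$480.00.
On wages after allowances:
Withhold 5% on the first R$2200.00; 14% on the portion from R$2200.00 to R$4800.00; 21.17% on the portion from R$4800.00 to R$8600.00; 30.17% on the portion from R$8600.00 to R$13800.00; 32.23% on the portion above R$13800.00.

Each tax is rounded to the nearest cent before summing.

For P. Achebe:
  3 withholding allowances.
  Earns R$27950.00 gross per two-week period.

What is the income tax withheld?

Income Tax: taxable = R$27950.00 − 3×R$480.00 = R$26510.00
  R$2847.30 + 32.23% × (R$26510.00 − R$13800.00) = R$2847.30 + 32.23% × R$12710.00 = R$6943.73

R$6943.73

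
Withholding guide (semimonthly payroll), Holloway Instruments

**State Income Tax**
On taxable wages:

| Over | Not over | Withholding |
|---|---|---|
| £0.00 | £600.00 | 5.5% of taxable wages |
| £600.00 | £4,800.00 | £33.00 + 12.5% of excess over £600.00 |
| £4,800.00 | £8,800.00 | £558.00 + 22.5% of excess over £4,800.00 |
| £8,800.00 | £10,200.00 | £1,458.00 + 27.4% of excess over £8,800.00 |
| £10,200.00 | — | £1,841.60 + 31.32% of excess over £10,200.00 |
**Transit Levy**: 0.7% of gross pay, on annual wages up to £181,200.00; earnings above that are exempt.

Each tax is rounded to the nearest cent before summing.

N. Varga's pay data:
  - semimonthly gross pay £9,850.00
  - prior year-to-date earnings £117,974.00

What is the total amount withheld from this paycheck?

State Income Tax: taxable = £9,850.00
  £1,458.00 + 27.4% × (£9,850.00 − £8,800.00) = £1,458.00 + 27.4% × £1,050.00 = £1,745.70
Transit Levy: 0.7% × £9,850.00 = £68.95
Total: £1,745.70 + £68.95 = £1,814.65

£1,814.65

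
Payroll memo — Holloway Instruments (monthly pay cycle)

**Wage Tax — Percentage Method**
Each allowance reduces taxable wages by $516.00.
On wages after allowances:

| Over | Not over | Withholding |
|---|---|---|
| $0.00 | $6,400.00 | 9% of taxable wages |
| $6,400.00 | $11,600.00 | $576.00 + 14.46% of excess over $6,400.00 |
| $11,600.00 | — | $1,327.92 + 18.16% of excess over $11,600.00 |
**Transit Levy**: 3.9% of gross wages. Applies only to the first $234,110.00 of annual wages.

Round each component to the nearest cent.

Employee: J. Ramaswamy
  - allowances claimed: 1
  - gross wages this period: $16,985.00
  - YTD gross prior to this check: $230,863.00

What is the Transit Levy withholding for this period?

Transit Levy: cap $234,110.00 − YTD $230,863.00 = $3,247.00 subject; 3.9% × $3,247.00 = $126.63

$126.63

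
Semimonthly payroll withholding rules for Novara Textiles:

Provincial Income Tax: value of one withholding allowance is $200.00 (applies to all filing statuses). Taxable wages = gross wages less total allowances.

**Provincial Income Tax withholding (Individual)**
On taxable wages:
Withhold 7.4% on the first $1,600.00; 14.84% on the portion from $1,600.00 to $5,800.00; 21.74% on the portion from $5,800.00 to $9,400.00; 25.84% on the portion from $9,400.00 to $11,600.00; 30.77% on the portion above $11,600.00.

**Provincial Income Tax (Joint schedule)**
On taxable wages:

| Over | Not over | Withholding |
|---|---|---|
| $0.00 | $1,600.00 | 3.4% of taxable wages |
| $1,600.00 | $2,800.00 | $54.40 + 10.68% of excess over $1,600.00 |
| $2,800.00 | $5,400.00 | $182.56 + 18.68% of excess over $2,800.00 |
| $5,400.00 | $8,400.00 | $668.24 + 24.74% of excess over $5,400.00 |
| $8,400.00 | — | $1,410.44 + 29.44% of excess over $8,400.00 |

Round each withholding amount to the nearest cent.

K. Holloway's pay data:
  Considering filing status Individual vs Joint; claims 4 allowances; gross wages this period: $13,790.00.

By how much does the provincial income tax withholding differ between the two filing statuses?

Provincial Income Tax (Individual): taxable = $13,790.00 − 4×$200.00 = $12,990.00
  $2,092.80 + 30.77% × ($12,990.00 − $11,600.00) = $2,092.80 + 30.77% × $1,390.00 = $2,520.50
Provincial Income Tax (Joint): taxable = $13,790.00 − 4×$200.00 = $12,990.00
  $1,410.44 + 29.44% × ($12,990.00 − $8,400.00) = $1,410.44 + 29.44% × $4,590.00 = $2,761.74
Difference: |$2,520.50 − $2,761.74| = $241.24 (higher under Joint)

$241.24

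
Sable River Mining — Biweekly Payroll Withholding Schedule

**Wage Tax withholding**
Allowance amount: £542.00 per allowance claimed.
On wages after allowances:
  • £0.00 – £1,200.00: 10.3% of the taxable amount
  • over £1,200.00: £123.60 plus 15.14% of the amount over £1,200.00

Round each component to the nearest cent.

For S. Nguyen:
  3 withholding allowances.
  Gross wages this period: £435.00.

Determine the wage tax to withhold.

£0.00

Wage Tax: taxable = £435.00 − 3×£542.00 = £-1,191.00
  Taxable ≤ 0 → £0.00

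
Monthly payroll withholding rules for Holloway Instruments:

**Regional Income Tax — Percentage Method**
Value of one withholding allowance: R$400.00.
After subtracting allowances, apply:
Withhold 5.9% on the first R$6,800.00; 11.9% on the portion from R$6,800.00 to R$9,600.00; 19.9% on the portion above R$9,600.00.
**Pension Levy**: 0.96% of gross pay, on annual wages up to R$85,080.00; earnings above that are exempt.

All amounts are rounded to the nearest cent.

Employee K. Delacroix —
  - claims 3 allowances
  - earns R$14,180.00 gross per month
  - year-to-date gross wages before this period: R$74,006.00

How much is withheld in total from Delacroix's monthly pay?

Regional Income Tax: taxable = R$14,180.00 − 3×R$400.00 = R$12,980.00
  R$734.40 + 19.9% × (R$12,980.00 − R$9,600.00) = R$734.40 + 19.9% × R$3,380.00 = R$1,407.02
Pension Levy: cap R$85,080.00 − YTD R$74,006.00 = R$11,074.00 subject; 0.96% × R$11,074.00 = R$106.31
Total: R$1,407.02 + R$106.31 = R$1,513.33

R$1,513.33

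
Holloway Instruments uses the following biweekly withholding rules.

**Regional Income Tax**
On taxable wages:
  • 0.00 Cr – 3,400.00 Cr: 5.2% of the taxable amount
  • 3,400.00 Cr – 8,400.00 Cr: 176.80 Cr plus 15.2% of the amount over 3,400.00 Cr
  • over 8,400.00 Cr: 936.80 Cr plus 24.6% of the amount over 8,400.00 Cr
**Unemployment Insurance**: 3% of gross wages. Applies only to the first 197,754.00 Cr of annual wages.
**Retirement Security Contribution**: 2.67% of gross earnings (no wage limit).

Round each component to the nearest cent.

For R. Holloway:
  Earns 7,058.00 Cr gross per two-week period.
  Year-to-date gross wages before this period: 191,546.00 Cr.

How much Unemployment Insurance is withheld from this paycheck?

186.24 Cr

Unemployment Insurance: cap 197,754.00 Cr − YTD 191,546.00 Cr = 6,208.00 Cr subject; 3% × 6,208.00 Cr = 186.24 Cr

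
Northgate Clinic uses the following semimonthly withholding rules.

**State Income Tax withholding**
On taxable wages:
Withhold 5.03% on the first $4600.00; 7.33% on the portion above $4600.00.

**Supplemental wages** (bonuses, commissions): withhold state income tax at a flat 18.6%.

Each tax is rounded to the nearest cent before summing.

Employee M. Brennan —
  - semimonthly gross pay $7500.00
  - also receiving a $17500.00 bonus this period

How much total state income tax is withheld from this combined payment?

State Income Tax: taxable = $7500.00
  $231.38 + 7.33% × ($7500.00 − $4600.00) = $231.38 + 7.33% × $2900.00 = $443.95
Supplemental (18.6% flat on bonus): 18.6% × $17500.00 = $3255.00
Total state income tax: $443.95 + $3255.00 = $3698.95

$3698.95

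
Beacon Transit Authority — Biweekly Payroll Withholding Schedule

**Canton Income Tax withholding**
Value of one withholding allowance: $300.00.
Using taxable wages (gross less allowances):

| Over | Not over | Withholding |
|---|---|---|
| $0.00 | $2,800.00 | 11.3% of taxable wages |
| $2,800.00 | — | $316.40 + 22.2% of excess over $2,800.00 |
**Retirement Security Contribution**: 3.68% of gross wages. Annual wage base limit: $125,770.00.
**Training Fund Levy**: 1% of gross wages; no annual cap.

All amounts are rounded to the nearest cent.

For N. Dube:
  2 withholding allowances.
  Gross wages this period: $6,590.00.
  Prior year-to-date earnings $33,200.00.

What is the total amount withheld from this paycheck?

Canton Income Tax: taxable = $6,590.00 − 2×$300.00 = $5,990.00
  $316.40 + 22.2% × ($5,990.00 − $2,800.00) = $316.40 + 22.2% × $3,190.00 = $1,024.58
Retirement Security Contribution: 3.68% × $6,590.00 = $242.51
Training Fund Levy: 1% × $6,590.00 = $65.90
Total: $1,024.58 + $242.51 + $65.90 = $1,332.99

$1,332.99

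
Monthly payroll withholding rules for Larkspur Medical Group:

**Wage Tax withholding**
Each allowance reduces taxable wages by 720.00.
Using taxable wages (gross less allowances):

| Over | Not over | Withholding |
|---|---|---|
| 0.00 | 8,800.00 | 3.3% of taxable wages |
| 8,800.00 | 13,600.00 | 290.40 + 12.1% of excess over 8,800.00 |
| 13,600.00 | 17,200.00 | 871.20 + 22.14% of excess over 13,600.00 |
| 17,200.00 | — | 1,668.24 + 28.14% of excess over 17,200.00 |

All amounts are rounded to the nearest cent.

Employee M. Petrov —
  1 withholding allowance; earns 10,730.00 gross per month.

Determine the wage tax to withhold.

436.81

Wage Tax: taxable = 10,730.00 − 1×720.00 = 10,010.00
  290.40 + 12.1% × (10,010.00 − 8,800.00) = 290.40 + 12.1% × 1,210.00 = 436.81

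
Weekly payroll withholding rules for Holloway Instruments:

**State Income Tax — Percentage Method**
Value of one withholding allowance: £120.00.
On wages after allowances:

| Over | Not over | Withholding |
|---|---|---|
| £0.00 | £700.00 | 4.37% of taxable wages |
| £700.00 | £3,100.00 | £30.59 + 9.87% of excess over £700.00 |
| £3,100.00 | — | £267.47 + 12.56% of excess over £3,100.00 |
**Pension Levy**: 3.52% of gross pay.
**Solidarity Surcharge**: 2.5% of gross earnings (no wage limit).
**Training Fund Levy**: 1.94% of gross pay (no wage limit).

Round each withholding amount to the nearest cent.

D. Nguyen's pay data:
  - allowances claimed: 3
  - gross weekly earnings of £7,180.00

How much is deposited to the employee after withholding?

State Income Tax: taxable = £7,180.00 − 3×£120.00 = £6,820.00
  £267.47 + 12.56% × (£6,820.00 − £3,100.00) = £267.47 + 12.56% × £3,720.00 = £734.70
Pension Levy: 3.52% × £7,180.00 = £252.74
Solidarity Surcharge: 2.5% × £7,180.00 = £179.50
Training Fund Levy: 1.94% × £7,180.00 = £139.29
Total withheld: £734.70 + £252.74 + £179.50 + £139.29 = £1,306.23
Net pay: £7,180.00 − £1,306.23 = £5,873.77

£5,873.77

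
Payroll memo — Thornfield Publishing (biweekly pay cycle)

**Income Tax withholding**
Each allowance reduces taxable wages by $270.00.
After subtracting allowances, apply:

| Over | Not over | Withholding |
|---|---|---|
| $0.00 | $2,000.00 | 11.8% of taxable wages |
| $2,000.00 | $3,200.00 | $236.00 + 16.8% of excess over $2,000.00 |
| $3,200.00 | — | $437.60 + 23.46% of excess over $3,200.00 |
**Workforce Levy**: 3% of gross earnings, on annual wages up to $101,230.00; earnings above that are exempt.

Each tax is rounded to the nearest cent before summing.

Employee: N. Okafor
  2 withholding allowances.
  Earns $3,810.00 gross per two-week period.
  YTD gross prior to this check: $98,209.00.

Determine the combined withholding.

$544.65

Income Tax: taxable = $3,810.00 − 2×$270.00 = $3,270.00
  $437.60 + 23.46% × ($3,270.00 − $3,200.00) = $437.60 + 23.46% × $70.00 = $454.02
Workforce Levy: cap $101,230.00 − YTD $98,209.00 = $3,021.00 subject; 3% × $3,021.00 = $90.63
Total: $454.02 + $90.63 = $544.65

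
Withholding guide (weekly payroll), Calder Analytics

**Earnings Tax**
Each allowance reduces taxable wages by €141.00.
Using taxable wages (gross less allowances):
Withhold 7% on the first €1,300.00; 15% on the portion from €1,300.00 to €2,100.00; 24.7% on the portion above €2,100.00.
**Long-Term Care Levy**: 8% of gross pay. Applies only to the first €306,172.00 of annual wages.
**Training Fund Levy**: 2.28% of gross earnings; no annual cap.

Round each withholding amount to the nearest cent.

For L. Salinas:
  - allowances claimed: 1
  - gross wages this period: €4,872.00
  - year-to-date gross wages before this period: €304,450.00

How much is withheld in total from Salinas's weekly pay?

Earnings Tax: taxable = €4,872.00 − 1×€141.00 = €4,731.00
  €211.00 + 24.7% × (€4,731.00 − €2,100.00) = €211.00 + 24.7% × €2,631.00 = €860.86
Long-Term Care Levy: cap €306,172.00 − YTD €304,450.00 = €1,722.00 subject; 8% × €1,722.00 = €137.76
Training Fund Levy: 2.28% × €4,872.00 = €111.08
Total: €860.86 + €137.76 + €111.08 = €1,109.70

€1,109.70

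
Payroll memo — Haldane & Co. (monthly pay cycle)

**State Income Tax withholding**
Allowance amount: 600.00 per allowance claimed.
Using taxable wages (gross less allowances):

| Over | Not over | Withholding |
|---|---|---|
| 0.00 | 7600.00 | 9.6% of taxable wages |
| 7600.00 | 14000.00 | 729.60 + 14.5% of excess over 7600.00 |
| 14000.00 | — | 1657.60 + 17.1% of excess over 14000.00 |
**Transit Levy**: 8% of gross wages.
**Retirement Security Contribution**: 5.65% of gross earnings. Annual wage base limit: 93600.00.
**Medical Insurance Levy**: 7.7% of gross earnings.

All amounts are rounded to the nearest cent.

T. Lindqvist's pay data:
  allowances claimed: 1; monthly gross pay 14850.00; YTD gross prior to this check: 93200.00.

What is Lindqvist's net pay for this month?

State Income Tax: taxable = 14850.00 − 1×600.00 = 14250.00
  1657.60 + 17.1% × (14250.00 − 14000.00) = 1657.60 + 17.1% × 250.00 = 1700.35
Transit Levy: 8% × 14850.00 = 1188.00
Retirement Security Contribution: cap 93600.00 − YTD 93200.00 = 400.00 subject; 5.65% × 400.00 = 22.60
Medical Insurance Levy: 7.7% × 14850.00 = 1143.45
Total withheld: 1700.35 + 1188.00 + 22.60 + 1143.45 = 4054.40
Net pay: 14850.00 − 4054.40 = 10795.60

10795.60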